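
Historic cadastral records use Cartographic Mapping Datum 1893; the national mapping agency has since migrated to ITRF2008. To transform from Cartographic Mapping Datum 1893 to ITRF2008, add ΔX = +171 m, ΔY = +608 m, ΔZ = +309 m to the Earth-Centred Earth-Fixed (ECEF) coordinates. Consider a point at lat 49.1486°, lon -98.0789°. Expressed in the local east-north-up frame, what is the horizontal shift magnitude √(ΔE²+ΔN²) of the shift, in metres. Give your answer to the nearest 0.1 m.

At φ = 49.1486°, λ = -98.0789°: sin φ = 0.756409, cos φ = 0.654099, sin λ = -0.990075, cos λ = -0.140537.
ΔE = −sin λ·ΔX + cos λ·ΔY = −(-0.990075)·(171) + (-0.140537)·(608) = 83.86 m.
ΔN = −sin φ cos λ·ΔX − sin φ sin λ·ΔY + cos φ·ΔZ = −(0.756409)(-0.140537)(171) − (0.756409)(-0.990075)(608) + (0.654099)(309) = 675.63 m.
Horizontal magnitude = √(ΔE² + ΔN²) = √(83.86² + 675.63²) = 680.81 m.

680.8 m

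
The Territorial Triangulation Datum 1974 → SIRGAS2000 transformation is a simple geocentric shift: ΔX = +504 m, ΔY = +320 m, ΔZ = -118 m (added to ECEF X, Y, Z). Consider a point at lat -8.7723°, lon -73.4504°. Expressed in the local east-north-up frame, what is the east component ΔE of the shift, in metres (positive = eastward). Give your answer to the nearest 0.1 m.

ΔE = 574.3 m

The local east axis at (φ, λ) is (−sin λ, cos λ, 0), so ΔE = −sin(-73.4504°)·504 + cos(-73.4504°)·320 = 574.27 m.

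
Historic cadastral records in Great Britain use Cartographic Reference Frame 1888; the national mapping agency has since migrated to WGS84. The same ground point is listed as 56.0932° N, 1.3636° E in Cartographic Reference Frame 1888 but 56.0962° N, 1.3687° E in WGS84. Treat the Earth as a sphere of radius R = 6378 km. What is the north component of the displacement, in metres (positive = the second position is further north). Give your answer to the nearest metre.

ΔN = 334 m

Δφ = 56.0962° − 56.0932° = +0.0030°; Δλ = 1.3687° − 1.3636° = +0.0051°.
1° along a meridian = πR/180 = 111317 m.
ΔN = Δφ × 111317 = 334.0 m; ΔE = Δλ × 111317 × cos(56.0932°) = +0.0051 × 111317 × 0.557844 = 316.7 m.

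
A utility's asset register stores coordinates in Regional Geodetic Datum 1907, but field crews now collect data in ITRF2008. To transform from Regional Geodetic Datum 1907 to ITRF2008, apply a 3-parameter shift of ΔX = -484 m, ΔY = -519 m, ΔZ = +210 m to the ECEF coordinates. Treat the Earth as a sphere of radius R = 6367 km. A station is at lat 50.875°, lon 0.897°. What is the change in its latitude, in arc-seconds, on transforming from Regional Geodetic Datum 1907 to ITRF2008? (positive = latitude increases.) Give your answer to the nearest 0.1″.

Δφ = 16.7″

sin φ = 0.775771, cos φ = 0.631014, sin λ = 0.015655, cos λ = 0.999877.
North component: ΔN = −sin φ cos λ·ΔX − sin φ sin λ·ΔY + cos φ·ΔZ = −(0.775771)(0.999877)(-484) − (0.775771)(0.015655)(-519) + (0.631014)(210) = 514.24 m.
1° of latitude spans πR/180 = 111125 m, so Δφ = 514.24 / 111125 × 3600 = 16.659″.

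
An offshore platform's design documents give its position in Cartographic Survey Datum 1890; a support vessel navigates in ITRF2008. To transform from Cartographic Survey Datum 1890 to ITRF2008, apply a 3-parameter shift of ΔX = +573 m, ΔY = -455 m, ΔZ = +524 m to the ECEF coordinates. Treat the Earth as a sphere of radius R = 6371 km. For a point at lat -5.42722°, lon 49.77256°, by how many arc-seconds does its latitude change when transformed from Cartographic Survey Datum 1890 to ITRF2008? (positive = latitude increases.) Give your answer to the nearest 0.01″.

Δφ = 16.96″

sin φ = -0.094581, cos φ = 0.995517, sin λ = 0.763487, cos λ = 0.645823.
North component: ΔN = −sin φ cos λ·ΔX − sin φ sin λ·ΔY + cos φ·ΔZ = −(-0.094581)(0.645823)(573) − (-0.094581)(0.763487)(-455) + (0.995517)(524) = 523.80 m.
1° of latitude spans πR/180 = 111195 m, so Δφ = 523.80 / 111195 × 3600 = 16.958″.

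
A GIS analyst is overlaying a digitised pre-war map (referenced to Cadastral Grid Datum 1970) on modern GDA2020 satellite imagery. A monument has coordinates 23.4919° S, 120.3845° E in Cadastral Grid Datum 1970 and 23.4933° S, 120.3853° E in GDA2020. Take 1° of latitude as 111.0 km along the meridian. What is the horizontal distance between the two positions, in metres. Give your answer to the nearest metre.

175 m

Δφ = -23.4933° − -23.4919° = -0.0014°; Δλ = 120.3853° − 120.3845° = +0.0008°.
ΔN = Δφ × 111000 = -155.4 m; ΔE = Δλ × 111000 × cos(-23.4919°) = +0.0008 × 111000 × 0.917116 = 81.4 m.
Distance = √(ΔE² + ΔN²) = √(81.4² + (-155.4)²) = 175.4 m.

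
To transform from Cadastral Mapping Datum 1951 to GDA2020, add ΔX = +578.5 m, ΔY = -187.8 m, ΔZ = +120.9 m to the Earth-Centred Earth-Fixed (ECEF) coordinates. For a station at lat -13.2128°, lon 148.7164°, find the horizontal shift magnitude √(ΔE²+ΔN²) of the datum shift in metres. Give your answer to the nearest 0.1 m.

141.0 m

At φ = -13.2128°, λ = 148.7164°: sin φ = -0.228568, cos φ = 0.973528, sin λ = 0.519275, cos λ = -0.854607.
ΔE = −sin λ·ΔX + cos λ·ΔY = −(0.519275)·(578.5) + (-0.854607)·(-187.8) = -139.91 m.
ΔN = −sin φ cos λ·ΔX − sin φ sin λ·ΔY + cos φ·ΔZ = −(-0.228568)(-0.854607)(578.5) − (-0.228568)(0.519275)(-187.8) + (0.973528)(120.9) = -17.59 m.
Horizontal magnitude = √(ΔE² + ΔN²) = √((-139.91)² + (-17.59)²) = 141.01 m.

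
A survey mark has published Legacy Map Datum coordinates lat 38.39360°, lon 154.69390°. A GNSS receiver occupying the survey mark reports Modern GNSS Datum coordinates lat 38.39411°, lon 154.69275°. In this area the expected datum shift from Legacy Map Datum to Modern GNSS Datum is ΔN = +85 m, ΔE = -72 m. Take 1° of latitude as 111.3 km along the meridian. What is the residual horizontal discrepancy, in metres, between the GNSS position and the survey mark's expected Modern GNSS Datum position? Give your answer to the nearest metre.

Observed coordinate differences: Δφ = +0.00051°, Δλ = -0.00115°.
Converting to metres (1° lat = 111300 m, cos φ = 0.783763): observed ΔN = 56.8 m, observed ΔE = -100.3 m.
Subtracting the expected shift leaves a residual of 56.8 − (85) = -28.2 m north and -100.3 − (-72) = -28.3 m east.
Residual distance = √((-28.2)² + (-28.3)²) = 40.0 m.

40 m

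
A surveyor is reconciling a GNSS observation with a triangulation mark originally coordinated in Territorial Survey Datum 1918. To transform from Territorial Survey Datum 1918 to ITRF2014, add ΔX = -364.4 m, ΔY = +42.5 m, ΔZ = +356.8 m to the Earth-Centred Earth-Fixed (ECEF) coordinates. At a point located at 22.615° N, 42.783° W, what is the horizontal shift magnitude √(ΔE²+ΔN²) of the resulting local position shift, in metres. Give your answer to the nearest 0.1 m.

493.3 m

The local east axis at (φ, λ) is (−sin λ, cos λ, 0), so ΔE = −sin(-42.783°)·(-364.4) + cos(-42.783°)·42.5 = -216.32 m.
The local north axis is (−sin φ cos λ, −sin φ sin λ, cos φ), giving ΔN = 102.842 + 11.100 + 329.365 = 443.31 m.
Horizontal magnitude = √(ΔE² + ΔN²) = √((-216.32)² + 443.31²) = 493.27 m.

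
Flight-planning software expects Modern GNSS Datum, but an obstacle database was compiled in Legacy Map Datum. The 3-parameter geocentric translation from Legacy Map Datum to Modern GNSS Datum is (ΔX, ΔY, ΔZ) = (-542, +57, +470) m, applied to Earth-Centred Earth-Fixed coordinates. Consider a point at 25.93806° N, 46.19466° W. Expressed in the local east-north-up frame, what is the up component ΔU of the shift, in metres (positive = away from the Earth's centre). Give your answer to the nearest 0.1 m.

ΔU = -168.8 m

At φ = 25.93806°, λ = -46.19466°: sin φ = 0.437399, cos φ = 0.899267, sin λ = -0.721696, cos λ = 0.692210.
ΔU = cos φ cos λ·ΔX + cos φ sin λ·ΔY + sin φ·ΔZ = (0.899267)(0.692210)(-542) + (0.899267)(-0.721696)(57) + (0.437399)(470) = -168.80 m.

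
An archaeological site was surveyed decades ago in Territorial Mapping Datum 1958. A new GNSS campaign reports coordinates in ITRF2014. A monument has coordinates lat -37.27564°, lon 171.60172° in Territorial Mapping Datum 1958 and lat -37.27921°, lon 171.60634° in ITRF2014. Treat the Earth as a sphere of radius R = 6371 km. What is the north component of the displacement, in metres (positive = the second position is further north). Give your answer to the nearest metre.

Δφ = -37.27921° − -37.27564° = -0.00357°; Δλ = 171.60634° − 171.60172° = +0.00462°.
1° along a meridian = πR/180 = 111195 m.
ΔN = Δφ × 111195 = -397.0 m; ΔE = Δλ × 111195 × cos(-37.27564°) = +0.00462 × 111195 × 0.795731 = 408.8 m.

ΔN = -397 m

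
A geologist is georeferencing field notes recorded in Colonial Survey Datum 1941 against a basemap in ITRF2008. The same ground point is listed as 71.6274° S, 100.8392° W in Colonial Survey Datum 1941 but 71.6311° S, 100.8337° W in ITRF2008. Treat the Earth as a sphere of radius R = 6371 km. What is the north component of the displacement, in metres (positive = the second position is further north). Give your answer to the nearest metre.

Δφ = -71.6311° − -71.6274° = -0.0037°; Δλ = -100.8337° − -100.8392° = +0.0055°.
1° along a meridian = πR/180 = 111195 m.
ΔN = Δφ × 111195 = -411.4 m; ΔE = Δλ × 111195 × cos(-71.6274°) = +0.0055 × 111195 × 0.315195 = 192.8 m.

ΔN = -411 m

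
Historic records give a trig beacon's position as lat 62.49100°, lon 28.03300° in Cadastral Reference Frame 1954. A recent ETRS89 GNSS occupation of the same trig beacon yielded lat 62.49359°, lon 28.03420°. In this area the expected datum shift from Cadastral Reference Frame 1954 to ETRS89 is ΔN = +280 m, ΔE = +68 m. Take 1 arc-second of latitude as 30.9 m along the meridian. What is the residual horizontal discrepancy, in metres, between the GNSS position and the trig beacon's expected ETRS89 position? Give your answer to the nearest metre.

10 m

Observed coordinate differences: Δφ = +0.00259°, Δλ = +0.00120°.
Converting to metres (1° lat = 111240 m, cos φ = 0.461888): observed ΔN = 288.1 m, observed ΔE = 61.7 m.
Subtracting the expected shift leaves a residual of 288.1 − (280) = 8.1 m north and 61.7 − (68) = -6.3 m east.
Residual distance = √(8.1² + (-6.3)²) = 10.3 m.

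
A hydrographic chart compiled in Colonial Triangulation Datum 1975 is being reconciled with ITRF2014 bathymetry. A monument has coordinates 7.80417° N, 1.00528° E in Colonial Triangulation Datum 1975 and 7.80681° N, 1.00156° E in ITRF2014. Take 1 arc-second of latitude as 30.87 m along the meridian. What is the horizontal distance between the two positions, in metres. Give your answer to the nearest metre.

Δφ = 7.80681° − 7.80417° = +0.00264°; Δλ = 1.00156° − 1.00528° = -0.00372°.
1° of latitude = 3600 × 30.87 = 111132 m.
ΔN = Δφ × 111132 = 293.4 m; ΔE = Δλ × 111132 × cos(7.80417°) = -0.00372 × 111132 × 0.990738 = -409.6 m.
Distance = √(ΔE² + ΔN²) = √((-409.6)² + 293.4²) = 503.8 m.

504 m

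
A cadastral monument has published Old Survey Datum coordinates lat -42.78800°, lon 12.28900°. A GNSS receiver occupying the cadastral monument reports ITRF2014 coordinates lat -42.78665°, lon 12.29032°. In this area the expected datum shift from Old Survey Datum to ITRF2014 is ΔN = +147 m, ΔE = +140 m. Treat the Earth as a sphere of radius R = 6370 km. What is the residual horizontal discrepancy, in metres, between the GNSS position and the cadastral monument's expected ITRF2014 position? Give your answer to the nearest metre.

Observed coordinate differences: Δφ = +0.00135°, Δλ = +0.00132°.
Converting to metres (1° lat = 111177 m, cos φ = 0.733872): observed ΔN = 150.1 m, observed ΔE = 107.7 m.
Subtracting the expected shift leaves a residual of 150.1 − (147) = 3.1 m north and 107.7 − (140) = -32.3 m east.
Residual distance = √(3.1² + (-32.3)²) = 32.4 m.

32 m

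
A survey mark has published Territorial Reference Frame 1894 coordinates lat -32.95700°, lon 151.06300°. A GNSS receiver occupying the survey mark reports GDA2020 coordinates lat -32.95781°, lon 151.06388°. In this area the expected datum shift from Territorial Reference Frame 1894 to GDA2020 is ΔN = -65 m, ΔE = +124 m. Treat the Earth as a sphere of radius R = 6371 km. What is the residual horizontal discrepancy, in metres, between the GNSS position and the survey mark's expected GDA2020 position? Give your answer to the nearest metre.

Observed coordinate differences: Δφ = -0.00081°, Δλ = +0.00088°.
Converting to metres (1° lat = 111195 m, cos φ = 0.839079): observed ΔN = -90.1 m, observed ΔE = 82.1 m.
Subtracting the expected shift leaves a residual of -90.1 − (-65) = -25.1 m north and 82.1 − (124) = -41.9 m east.
Residual distance = √((-25.1)² + (-41.9)²) = 48.8 m.

49 m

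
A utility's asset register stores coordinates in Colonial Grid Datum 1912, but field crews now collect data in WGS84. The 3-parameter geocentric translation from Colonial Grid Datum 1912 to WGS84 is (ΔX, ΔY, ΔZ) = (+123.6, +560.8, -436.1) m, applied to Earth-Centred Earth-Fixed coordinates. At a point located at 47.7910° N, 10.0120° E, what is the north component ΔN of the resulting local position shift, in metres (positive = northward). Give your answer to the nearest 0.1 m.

The local north axis is (−sin φ cos λ, −sin φ sin λ, cos φ), giving ΔN = -90.156 − 72.216 − 292.988 = -455.36 m.

ΔN = -455.4 m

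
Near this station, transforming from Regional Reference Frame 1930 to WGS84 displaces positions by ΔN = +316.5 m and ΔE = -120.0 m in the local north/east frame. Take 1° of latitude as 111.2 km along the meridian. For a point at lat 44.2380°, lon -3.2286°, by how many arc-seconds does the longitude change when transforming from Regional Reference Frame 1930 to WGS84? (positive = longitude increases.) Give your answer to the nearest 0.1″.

At latitude 44.2380°, cos φ = 0.716448.
1° of longitude at this latitude = 111.2 × cos φ = 79.67 km, so Δλ = -120.0 / 79669.0 = -0.0015062° = -5.422″.

Δλ = -5.4″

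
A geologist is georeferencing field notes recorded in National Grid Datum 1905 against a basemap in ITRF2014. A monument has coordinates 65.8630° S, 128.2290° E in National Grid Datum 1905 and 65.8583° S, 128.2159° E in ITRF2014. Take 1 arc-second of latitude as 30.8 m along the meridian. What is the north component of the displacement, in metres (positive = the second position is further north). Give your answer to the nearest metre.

ΔN = 521 m

Δφ = -65.8583° − -65.8630° = +0.0047°; Δλ = 128.2159° − 128.2290° = -0.0131°.
1° of latitude = 3600 × 30.80 = 110880 m.
ΔN = Δφ × 110880 = 521.1 m; ΔE = Δλ × 110880 × cos(-65.8630°) = -0.0131 × 110880 × 0.408920 = -594.0 m.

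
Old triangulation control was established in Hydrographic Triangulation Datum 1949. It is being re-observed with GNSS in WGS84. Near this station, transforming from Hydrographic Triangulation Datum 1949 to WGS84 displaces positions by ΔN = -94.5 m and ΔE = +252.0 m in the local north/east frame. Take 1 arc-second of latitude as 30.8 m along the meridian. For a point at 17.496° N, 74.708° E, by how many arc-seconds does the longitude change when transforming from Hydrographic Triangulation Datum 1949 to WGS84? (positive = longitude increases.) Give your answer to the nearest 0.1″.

At latitude 17.496°, cos φ = 0.953738.
1″ of longitude at this latitude = 30.80 × cos φ = 29.3751 m, so Δλ = 252.0 / 29.3751 = 8.579″.

Δλ = 8.6″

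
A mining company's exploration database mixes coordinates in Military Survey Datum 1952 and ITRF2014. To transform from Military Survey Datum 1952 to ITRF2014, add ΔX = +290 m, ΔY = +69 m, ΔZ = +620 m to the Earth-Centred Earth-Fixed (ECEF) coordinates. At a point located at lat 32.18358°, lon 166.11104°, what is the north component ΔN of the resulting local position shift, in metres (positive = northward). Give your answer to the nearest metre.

At φ = 32.18358°, λ = 166.11104°: sin φ = 0.532634, cos φ = 0.846346, sin λ = 0.240041, cos λ = -0.970763.
ΔN = −sin φ cos λ·ΔX − sin φ sin λ·ΔY + cos φ·ΔZ = −(0.532634)(-0.970763)(290) − (0.532634)(0.240041)(69) + (0.846346)(620) = 665.86 m.

ΔN = 666 m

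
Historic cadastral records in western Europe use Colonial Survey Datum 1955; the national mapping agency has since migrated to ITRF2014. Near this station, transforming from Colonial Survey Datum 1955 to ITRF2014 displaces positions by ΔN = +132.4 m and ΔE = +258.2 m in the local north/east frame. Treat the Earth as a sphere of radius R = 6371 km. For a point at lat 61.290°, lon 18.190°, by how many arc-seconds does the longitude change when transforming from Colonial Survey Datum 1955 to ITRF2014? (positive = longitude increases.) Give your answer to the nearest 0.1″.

Δλ = 17.4″

At latitude 61.290°, cos φ = 0.480377.
One radian of longitude at latitude φ spans R cos φ, so Δλ = ΔE / (R cos φ) = 258.2 / (6371000 × 0.480377) = 8.4366e-05 rad = 17.402″.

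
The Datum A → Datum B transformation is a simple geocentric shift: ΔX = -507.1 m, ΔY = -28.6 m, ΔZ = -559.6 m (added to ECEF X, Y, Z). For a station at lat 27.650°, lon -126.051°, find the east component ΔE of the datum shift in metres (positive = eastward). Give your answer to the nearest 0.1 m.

ΔE = -393.2 m

The local east axis at (φ, λ) is (−sin λ, cos λ, 0), so ΔE = −sin(-126.051°)·(-507.1) + cos(-126.051°)·(-28.6) = -393.16 m.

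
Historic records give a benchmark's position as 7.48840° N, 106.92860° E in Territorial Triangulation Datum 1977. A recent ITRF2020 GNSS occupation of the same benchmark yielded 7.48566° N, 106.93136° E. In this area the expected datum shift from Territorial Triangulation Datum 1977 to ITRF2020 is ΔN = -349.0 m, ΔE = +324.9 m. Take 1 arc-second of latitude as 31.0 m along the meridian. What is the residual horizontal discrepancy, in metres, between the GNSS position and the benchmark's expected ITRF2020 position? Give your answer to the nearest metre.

47 m

Observed coordinate differences: Δφ = -0.00274°, Δλ = +0.00276°.
Converting to metres (1° lat = 111600 m, cos φ = 0.991471): observed ΔN = -305.8 m, observed ΔE = 305.4 m.
Subtracting the expected shift leaves a residual of -305.8 − (-349.0) = 43.2 m north and 305.4 − (324.9) = -19.5 m east.
Residual distance = √(43.2² + (-19.5)²) = 47.4 m.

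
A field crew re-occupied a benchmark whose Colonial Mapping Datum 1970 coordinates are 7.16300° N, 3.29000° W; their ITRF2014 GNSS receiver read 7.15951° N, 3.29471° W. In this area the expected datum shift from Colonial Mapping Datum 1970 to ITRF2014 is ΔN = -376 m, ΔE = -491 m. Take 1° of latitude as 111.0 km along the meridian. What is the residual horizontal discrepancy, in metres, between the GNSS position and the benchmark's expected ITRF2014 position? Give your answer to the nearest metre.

Observed coordinate differences: Δφ = -0.00349°, Δλ = -0.00471°.
Converting to metres (1° lat = 111000 m, cos φ = 0.992195): observed ΔN = -387.4 m, observed ΔE = -518.7 m.
Subtracting the expected shift leaves a residual of -387.4 − (-376) = -11.4 m north and -518.7 − (-491) = -27.7 m east.
Residual distance = √((-11.4)² + (-27.7)²) = 30.0 m.

30 m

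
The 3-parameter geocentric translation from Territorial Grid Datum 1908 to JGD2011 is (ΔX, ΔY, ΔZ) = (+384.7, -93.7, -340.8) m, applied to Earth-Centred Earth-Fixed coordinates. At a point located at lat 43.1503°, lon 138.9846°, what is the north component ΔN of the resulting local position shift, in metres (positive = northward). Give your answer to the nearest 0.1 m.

ΔN = -8.1 m

The local north axis is (−sin φ cos λ, −sin φ sin λ, cos φ), giving ΔN = 198.519 + 42.055 − 248.635 = -8.06 m.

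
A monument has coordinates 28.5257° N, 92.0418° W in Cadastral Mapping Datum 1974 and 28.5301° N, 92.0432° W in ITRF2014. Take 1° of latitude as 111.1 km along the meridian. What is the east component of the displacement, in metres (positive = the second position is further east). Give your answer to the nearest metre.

ΔE = -137 m

Δφ = 28.5301° − 28.5257° = +0.0044°; Δλ = -92.0432° − -92.0418° = -0.0014°.
ΔN = Δφ × 111100 = 488.8 m; ΔE = Δλ × 111100 × cos(28.5257°) = -0.0014 × 111100 × 0.878603 = -136.7 m.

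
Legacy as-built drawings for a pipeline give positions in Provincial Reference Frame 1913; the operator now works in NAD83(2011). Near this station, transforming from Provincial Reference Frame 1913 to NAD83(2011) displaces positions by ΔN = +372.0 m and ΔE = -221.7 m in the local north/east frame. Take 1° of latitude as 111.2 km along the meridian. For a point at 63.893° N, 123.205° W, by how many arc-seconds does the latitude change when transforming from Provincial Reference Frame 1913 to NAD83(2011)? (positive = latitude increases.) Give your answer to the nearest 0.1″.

1° of latitude = 111.2 km, so Δφ = 372.0 / 111200 = 0.0033453° = 12.043″.

Δφ = 12.0″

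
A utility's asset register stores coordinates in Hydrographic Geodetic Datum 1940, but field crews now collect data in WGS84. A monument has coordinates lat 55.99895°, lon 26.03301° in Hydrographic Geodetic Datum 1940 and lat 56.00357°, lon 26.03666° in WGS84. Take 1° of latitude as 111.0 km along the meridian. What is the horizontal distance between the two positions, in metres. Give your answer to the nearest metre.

Δφ = 56.00357° − 55.99895° = +0.00462°; Δλ = 26.03666° − 26.03301° = +0.00365°.
ΔN = Δφ × 111000 = 512.8 m; ΔE = Δλ × 111000 × cos(55.99895°) = +0.00365 × 111000 × 0.559208 = 226.6 m.
Distance = √(ΔE² + ΔN²) = √(226.6² + 512.8²) = 560.6 m.

561 m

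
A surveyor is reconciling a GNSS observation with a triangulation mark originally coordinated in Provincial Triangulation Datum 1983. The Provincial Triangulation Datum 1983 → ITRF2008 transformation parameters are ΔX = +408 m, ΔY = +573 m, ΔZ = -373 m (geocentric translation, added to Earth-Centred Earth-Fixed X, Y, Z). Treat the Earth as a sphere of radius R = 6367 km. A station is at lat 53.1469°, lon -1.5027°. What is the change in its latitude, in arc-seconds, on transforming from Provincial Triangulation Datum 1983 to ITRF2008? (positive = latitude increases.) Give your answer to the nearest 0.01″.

Δφ = -17.43″

sin φ = 0.800176, cos φ = 0.599765, sin λ = -0.026224, cos λ = 0.999656.
North component: ΔN = −sin φ cos λ·ΔX − sin φ sin λ·ΔY + cos φ·ΔZ = −(0.800176)(0.999656)(408) − (0.800176)(-0.026224)(573) + (0.599765)(-373) = -538.05 m.
1° of latitude spans πR/180 = 111125 m, so Δφ = -538.05 / 111125 × 3600 = -17.431″.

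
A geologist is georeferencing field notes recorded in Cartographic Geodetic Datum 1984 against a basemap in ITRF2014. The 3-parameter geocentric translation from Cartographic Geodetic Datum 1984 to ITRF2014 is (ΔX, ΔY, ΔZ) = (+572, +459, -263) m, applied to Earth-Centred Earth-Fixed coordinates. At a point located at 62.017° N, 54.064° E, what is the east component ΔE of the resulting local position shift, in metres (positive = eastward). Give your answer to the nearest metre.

The local east axis at (φ, λ) is (−sin λ, cos λ, 0), so ΔE = −sin(54.064°)·572 + cos(54.064°)·459 = -193.75 m.

ΔE = -194 m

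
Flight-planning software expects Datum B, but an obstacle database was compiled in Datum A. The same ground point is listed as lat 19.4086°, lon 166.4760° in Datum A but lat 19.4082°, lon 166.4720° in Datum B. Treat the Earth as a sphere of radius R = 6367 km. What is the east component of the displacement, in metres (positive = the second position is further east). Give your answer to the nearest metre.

Δφ = 19.4082° − 19.4086° = -0.0004°; Δλ = 166.4720° − 166.4760° = -0.0040°.
1° along a meridian = πR/180 = 111125 m.
ΔN = Δφ × 111125 = -44.5 m; ΔE = Δλ × 111125 × cos(19.4086°) = -0.0040 × 111125 × 0.943173 = -419.2 m.

ΔE = -419 m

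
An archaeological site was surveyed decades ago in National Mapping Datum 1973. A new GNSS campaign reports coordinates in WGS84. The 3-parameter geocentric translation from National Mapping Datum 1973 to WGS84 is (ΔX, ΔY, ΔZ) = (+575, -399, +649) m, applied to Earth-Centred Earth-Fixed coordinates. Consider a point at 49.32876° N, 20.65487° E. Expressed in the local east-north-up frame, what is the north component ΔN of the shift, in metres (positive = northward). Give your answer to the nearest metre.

The local north axis is (−sin φ cos λ, −sin φ sin λ, cos φ), giving ΔN = -408.083 + 106.748 + 422.965 = 121.63 m.

ΔN = 122 m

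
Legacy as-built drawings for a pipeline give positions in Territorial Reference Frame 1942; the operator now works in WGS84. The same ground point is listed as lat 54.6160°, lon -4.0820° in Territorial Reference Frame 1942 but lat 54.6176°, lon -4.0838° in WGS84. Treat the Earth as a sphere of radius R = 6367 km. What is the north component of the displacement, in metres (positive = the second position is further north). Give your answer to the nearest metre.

Δφ = 54.6176° − 54.6160° = +0.0016°; Δλ = -4.0838° − -4.0820° = -0.0018°.
1° along a meridian = πR/180 = 111125 m.
ΔN = Δφ × 111125 = 177.8 m; ΔE = Δλ × 111125 × cos(54.6160°) = -0.0018 × 111125 × 0.579054 = -115.8 m.

ΔN = 178 m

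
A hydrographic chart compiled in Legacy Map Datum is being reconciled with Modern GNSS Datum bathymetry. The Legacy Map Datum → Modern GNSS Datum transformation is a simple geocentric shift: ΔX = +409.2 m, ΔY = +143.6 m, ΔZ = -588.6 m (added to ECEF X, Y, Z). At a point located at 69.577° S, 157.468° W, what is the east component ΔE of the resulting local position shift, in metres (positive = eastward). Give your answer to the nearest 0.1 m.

ΔE = 24.2 m

The local east axis at (φ, λ) is (−sin λ, cos λ, 0), so ΔE = −sin(-157.468°)·409.2 + cos(-157.468°)·143.6 = 24.17 m.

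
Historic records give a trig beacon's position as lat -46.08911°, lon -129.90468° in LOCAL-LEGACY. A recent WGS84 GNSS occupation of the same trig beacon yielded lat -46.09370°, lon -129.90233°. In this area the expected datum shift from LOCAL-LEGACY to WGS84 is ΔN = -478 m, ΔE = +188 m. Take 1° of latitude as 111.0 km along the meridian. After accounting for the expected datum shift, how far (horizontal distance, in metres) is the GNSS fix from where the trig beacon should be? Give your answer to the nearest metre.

32 m

Observed coordinate differences: Δφ = -0.00459°, Δλ = +0.00235°.
Converting to metres (1° lat = 111000 m, cos φ = 0.693539): observed ΔN = -509.5 m, observed ΔE = 180.9 m.
Subtracting the expected shift leaves a residual of -509.5 − (-478) = -31.5 m north and 180.9 − (188) = -7.1 m east.
Residual distance = √((-31.5)² + (-7.1)²) = 32.3 m.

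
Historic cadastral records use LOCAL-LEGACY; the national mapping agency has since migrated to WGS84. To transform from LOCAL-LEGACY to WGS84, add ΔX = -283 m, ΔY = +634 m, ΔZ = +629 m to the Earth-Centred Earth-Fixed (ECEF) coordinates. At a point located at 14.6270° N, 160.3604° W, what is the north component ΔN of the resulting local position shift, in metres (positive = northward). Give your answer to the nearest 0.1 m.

ΔN = 595.1 m

The local north axis is (−sin φ cos λ, −sin φ sin λ, cos φ), giving ΔN = -67.307 + 53.810 + 608.614 = 595.12 m.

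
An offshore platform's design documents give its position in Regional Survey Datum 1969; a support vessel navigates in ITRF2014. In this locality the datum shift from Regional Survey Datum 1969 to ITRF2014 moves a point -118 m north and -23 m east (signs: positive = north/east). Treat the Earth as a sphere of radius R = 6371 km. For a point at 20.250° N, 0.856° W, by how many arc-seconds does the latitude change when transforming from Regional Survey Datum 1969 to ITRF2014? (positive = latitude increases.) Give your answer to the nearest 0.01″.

Δφ = -3.82″

On a sphere of radius R, 1 rad of latitude = R, so Δφ = ΔN / R = -118.0 / 6371000 = -1.8521e-05 rad = -3.820″.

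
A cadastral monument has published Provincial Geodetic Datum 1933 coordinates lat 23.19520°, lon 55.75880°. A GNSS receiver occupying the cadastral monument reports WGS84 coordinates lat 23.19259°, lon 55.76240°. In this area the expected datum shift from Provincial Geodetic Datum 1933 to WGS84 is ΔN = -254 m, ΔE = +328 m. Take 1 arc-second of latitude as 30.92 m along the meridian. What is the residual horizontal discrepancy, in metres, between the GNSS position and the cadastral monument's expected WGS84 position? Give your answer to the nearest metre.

54 m

Observed coordinate differences: Δφ = -0.00261°, Δλ = +0.00360°.
Converting to metres (1° lat = 111312 m, cos φ = 0.919168): observed ΔN = -290.5 m, observed ΔE = 368.3 m.
Subtracting the expected shift leaves a residual of -290.5 − (-254) = -36.5 m north and 368.3 − (328) = 40.3 m east.
Residual distance = √((-36.5)² + 40.3²) = 54.4 m.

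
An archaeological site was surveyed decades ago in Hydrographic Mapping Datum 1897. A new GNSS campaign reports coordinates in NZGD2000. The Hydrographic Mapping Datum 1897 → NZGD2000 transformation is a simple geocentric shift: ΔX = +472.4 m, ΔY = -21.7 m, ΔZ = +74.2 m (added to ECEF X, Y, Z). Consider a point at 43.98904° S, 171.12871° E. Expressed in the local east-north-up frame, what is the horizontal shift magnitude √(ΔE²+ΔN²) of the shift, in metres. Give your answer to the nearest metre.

278 m

At φ = -43.98904°, λ = 171.12871°: sin φ = -0.694521, cos φ = 0.719473, sin λ = 0.154215, cos λ = -0.988037.
ΔE = −sin λ·ΔX + cos λ·ΔY = −(0.154215)·(472.4) + (-0.988037)·(-21.7) = -51.41 m.
ΔN = −sin φ cos λ·ΔX − sin φ sin λ·ΔY + cos φ·ΔZ = −(-0.694521)(-0.988037)(472.4) − (-0.694521)(0.154215)(-21.7) + (0.719473)(74.2) = -273.11 m.
Horizontal magnitude = √(ΔE² + ΔN²) = √((-51.41)² + (-273.11)²) = 277.90 m.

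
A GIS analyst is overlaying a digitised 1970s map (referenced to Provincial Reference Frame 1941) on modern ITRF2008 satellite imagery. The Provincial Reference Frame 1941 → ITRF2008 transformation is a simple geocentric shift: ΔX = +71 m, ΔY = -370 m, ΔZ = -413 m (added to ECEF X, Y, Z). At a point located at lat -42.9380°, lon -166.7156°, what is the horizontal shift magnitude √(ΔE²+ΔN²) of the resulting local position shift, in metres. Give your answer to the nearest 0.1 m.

476.1 m

At φ = -42.9380°, λ = -166.7156°: sin φ = -0.681207, cos φ = 0.732091, sin λ = -0.229785, cos λ = -0.973241.
ΔE = −sin λ·ΔX + cos λ·ΔY = −(-0.229785)·(71) + (-0.973241)·(-370) = 376.41 m.
ΔN = −sin φ cos λ·ΔX − sin φ sin λ·ΔY + cos φ·ΔZ = −(-0.681207)(-0.973241)(71) − (-0.681207)(-0.229785)(-370) + (0.732091)(-413) = -291.51 m.
Horizontal magnitude = √(ΔE² + ΔN²) = √(376.41² + (-291.51)²) = 476.09 m.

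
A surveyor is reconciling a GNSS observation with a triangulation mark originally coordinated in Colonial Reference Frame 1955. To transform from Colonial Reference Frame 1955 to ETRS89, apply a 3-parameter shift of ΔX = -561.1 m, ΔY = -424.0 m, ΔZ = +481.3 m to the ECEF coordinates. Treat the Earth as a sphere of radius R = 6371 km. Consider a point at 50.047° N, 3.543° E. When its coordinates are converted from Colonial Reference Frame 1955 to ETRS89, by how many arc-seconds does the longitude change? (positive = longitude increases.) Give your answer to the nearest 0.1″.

sin φ = 0.766571, cos φ = 0.642159, sin λ = 0.061798, cos λ = 0.998089.
East component: ΔE = −sin λ·ΔX + cos λ·ΔY = −(0.061798)(-561.1) + (0.998089)(-424.0) = -388.51 m.
1° of latitude spans πR/180 = 111195 m; at latitude φ, 1° of longitude spans that × cos φ = 71404.8 m, so Δλ = -388.51 / 71404.8 × 3600 = -19.588″.

Δλ = -19.6″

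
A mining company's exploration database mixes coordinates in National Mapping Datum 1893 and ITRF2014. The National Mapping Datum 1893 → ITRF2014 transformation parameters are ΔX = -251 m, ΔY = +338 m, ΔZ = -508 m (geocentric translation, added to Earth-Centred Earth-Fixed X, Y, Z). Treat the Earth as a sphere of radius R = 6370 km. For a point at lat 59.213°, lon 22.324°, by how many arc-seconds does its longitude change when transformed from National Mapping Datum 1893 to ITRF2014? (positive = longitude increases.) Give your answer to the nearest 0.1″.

Δλ = 25.8″

sin φ = 0.859076, cos φ = 0.511848, sin λ = 0.379844, cos λ = 0.925051.
East component: ΔE = −sin λ·ΔX + cos λ·ΔY = −(0.379844)(-251) + (0.925051)(338) = 408.01 m.
1° of latitude spans πR/180 = 111177 m; at latitude φ, 1° of longitude spans that × cos φ = 56906.0 m, so Δλ = 408.01 / 56906.0 × 3600 = 25.812″.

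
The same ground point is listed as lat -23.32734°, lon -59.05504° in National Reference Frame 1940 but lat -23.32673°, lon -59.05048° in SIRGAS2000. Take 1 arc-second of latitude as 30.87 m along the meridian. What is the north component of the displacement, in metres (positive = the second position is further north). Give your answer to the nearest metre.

Δφ = -23.32673° − -23.32734° = +0.00061°; Δλ = -59.05048° − -59.05504° = +0.00456°.
1° of latitude = 3600 × 30.87 = 111132 m.
ΔN = Δφ × 111132 = 67.8 m; ΔE = Δλ × 111132 × cos(-23.32734°) = +0.00456 × 111132 × 0.918258 = 465.3 m.

ΔN = 68 m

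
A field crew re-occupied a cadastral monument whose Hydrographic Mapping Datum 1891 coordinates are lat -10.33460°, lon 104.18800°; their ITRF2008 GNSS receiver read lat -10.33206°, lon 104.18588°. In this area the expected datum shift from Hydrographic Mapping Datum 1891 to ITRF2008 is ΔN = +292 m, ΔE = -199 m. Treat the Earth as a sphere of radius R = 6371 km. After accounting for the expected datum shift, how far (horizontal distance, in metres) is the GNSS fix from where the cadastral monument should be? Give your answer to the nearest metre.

Observed coordinate differences: Δφ = +0.00254°, Δλ = -0.00212°.
Converting to metres (1° lat = 111195 m, cos φ = 0.983777): observed ΔN = 282.4 m, observed ΔE = -231.9 m.
Subtracting the expected shift leaves a residual of 282.4 − (292) = -9.6 m north and -231.9 − (-199) = -32.9 m east.
Residual distance = √((-9.6)² + (-32.9)²) = 34.3 m.

34 m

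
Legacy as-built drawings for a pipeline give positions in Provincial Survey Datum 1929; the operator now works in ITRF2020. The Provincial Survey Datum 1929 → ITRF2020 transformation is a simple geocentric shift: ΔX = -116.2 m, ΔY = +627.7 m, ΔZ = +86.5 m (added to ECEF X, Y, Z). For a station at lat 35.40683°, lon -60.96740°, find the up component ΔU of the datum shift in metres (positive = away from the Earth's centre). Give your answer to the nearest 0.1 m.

ΔU = -443.2 m

At φ = 35.40683°, λ = -60.96740°: sin φ = 0.579378, cos φ = 0.815059, sin λ = -0.874344, cos λ = 0.485307.
ΔU = cos φ cos λ·ΔX + cos φ sin λ·ΔY + sin φ·ΔZ = (0.815059)(0.485307)(-116.2) + (0.815059)(-0.874344)(627.7) + (0.579378)(86.5) = -443.17 m.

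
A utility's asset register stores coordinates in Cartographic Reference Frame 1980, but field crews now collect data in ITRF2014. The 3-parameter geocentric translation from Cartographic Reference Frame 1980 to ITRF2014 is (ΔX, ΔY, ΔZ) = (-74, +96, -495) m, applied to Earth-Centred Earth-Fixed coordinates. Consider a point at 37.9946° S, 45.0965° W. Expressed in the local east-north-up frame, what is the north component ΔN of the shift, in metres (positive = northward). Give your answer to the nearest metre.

ΔN = -464 m

At φ = -37.9946°, λ = -45.0965°: sin φ = -0.615587, cos φ = 0.788069, sin λ = -0.708297, cos λ = 0.705915.
ΔN = −sin φ cos λ·ΔX − sin φ sin λ·ΔY + cos φ·ΔZ = −(-0.615587)(0.705915)(-74) − (-0.615587)(-0.708297)(96) + (0.788069)(-495) = -464.11 m.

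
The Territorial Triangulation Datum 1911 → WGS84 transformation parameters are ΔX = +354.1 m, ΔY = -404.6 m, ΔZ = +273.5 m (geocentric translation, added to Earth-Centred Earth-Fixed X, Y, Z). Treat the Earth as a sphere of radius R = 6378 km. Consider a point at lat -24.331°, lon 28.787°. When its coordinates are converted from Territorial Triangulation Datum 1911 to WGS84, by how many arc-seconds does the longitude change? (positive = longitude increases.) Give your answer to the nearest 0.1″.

sin φ = -0.412007, cos φ = 0.911180, sin λ = 0.481555, cos λ = 0.876416.
East component: ΔE = −sin λ·ΔX + cos λ·ΔY = −(0.481555)(354.1) + (0.876416)(-404.6) = -525.12 m.
1° of latitude spans πR/180 = 111317 m; at latitude φ, 1° of longitude spans that × cos φ = 101430.0 m, so Δλ = -525.12 / 101430.0 × 3600 = -18.638″.

Δλ = -18.6″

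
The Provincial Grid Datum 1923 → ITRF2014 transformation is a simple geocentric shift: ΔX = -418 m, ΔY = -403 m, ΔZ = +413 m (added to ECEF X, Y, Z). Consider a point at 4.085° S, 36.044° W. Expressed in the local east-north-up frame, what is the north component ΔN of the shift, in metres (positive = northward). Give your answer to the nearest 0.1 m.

ΔN = 404.8 m

At φ = -4.085°, λ = -36.044°: sin φ = -0.071236, cos φ = 0.997459, sin λ = -0.588406, cos λ = 0.808565.
ΔN = −sin φ cos λ·ΔX − sin φ sin λ·ΔY + cos φ·ΔZ = −(-0.071236)(0.808565)(-418) − (-0.071236)(-0.588406)(-403) + (0.997459)(413) = 404.77 m.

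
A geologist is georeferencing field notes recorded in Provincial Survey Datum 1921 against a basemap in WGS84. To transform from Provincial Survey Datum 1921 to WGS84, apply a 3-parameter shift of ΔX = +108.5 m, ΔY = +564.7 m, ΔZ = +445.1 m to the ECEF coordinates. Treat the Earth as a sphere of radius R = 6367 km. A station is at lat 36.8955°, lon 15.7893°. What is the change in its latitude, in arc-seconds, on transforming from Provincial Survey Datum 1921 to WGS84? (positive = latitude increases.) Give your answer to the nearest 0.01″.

sin φ = 0.600357, cos φ = 0.799732, sin λ = 0.272101, cos λ = 0.962269.
North component: ΔN = −sin φ cos λ·ΔX − sin φ sin λ·ΔY + cos φ·ΔZ = −(0.600357)(0.962269)(108.5) − (0.600357)(0.272101)(564.7) + (0.799732)(445.1) = 201.03 m.
1° of latitude spans πR/180 = 111125 m, so Δφ = 201.03 / 111125 × 3600 = 6.513″.

Δφ = 6.51″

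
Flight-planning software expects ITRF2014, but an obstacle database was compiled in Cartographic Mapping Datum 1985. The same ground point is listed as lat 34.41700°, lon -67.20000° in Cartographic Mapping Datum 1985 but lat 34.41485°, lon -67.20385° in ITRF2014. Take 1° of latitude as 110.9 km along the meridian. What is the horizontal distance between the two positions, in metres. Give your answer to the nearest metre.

425 m

Δφ = 34.41485° − 34.41700° = -0.00215°; Δλ = -67.20385° − -67.20000° = -0.00385°.
ΔN = Δφ × 110900 = -238.4 m; ΔE = Δλ × 110900 × cos(34.41700°) = -0.00385 × 110900 × 0.824946 = -352.2 m.
Distance = √(ΔE² + ΔN²) = √((-352.2)² + (-238.4)²) = 425.3 m.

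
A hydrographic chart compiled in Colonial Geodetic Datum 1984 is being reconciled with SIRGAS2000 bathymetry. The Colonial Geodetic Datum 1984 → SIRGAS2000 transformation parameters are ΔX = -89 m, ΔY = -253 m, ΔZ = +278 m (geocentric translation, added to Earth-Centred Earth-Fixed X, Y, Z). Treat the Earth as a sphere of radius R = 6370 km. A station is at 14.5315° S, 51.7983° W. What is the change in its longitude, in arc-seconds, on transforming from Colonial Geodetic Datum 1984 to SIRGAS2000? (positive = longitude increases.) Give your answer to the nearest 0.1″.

sin φ = -0.250912, cos φ = 0.968010, sin λ = -0.785839, cos λ = 0.618432.
East component: ΔE = −sin λ·ΔX + cos λ·ΔY = −(-0.785839)(-89) + (0.618432)(-253) = -226.40 m.
1° of latitude spans πR/180 = 111177 m; at latitude φ, 1° of longitude spans that × cos φ = 107620.9 m, so Δλ = -226.40 / 107620.9 × 3600 = -7.573″.

Δλ = -7.6″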